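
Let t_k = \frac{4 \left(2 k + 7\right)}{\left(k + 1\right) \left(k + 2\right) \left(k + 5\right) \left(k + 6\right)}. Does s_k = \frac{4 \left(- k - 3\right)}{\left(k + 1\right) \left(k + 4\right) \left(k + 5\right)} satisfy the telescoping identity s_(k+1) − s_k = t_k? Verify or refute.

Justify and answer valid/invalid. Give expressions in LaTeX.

s_(k+1) = 4*(-k - 4)/((k + 2)*(k + 5)*(k + 6))
s_(k+1) − s_k = 8*(k**2 + 6*k + 10)/(k**5 + 18*k**4 + 121*k**3 + 372*k**2 + 508*k + 240)
(s_(k+1) − s_k) − t_k = 4*(-3*k - 8)/(k**5 + 18*k**4 + 121*k**3 + 372*k**2 + 508*k + 240)

Invalid: residual \frac{4 \left(- 3 k - 8\right)}{k^{5} + 18 k^{4} + 121 k^{3} + 372 k^{2} + 508 k + 240} ≠ 0.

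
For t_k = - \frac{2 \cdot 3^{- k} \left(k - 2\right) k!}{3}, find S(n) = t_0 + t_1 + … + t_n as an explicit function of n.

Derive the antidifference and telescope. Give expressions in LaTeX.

Compute t_(k+1)/t_k: get (k**2 - 1)/(3*(k - 2)).
Normal form (A,B,C) = (k/3 + 1/3, 1, k - 2).
Need (k/3 + 1/3)·f(k+1) − (1)·f(k) = k - 2.
Bound: deg f ≤ 0.
A polynomial solution: f(k) = 3.
So s_k = (B(k−1)f/C)·t_k = (3/(k - 2))·t_k = -2*factorial(k)/3**k.
Verify: -2*(k - 2)*factorial(k)/(3*3**k) matches t_k.
Evaluate: s_(n+1) = -2*3**(-n - 1)*factorial(n + 1); subtract s_(0) = -2 ⇒ S(n) = 2 - 2*factorial(n + 1)/(3*3**n).

S(n) = 2 - \frac{2 \cdot 3^{- n} \left(n + 1\right)!}{3}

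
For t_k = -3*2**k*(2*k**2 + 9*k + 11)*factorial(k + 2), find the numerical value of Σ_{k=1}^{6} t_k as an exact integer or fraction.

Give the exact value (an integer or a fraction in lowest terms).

Σ = -1114767288

Compute t_(k+1)/t_k: get 2*(2*k**3 + 19*k**2 + 61*k + 66)/(2*k**2 + 9*k + 11).
Take A(k)=2*k + 6, B(k)=1, C(k)=k**2 + 9*k/2 + 11/2.
Solve (2*k + 6)·f(k+1) − (1)·f(k) = k**2 + 9*k/2 + 11/2.
d = 1 from the (1,0,2) case.
Match coefficients ⇒ f(k) = (k + 1)/2.
Certificate R = B(k−1)f/C = (k + 1)/(2*k**2 + 9*k + 11) gives s_k = -3*2**k*(k + 1)*factorial(k + 2).
Δs = -3*2**k*(2*k**2 + 9*k + 11)*factorial(k + 2), as required.
Telescoping: Σ = s_(7) − s_(1) = -1114767360 − (-72) = -1114767288.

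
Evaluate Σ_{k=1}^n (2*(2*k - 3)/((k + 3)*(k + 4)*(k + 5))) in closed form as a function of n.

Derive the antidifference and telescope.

S(n) = n*(7*n - 17)/(20*(n**2 + 9*n + 20))

r(k) = (k + 3)*(2*k - 1)/((k + 6)*(2*k - 3)) after simplifying.
Take A(k)=k + 3, B(k)=k + 6, C(k)=k - 3/2.
Set up (k + 3)·f(k+1) − (k + 5)·f(k) − (k - 3/2) = 0.
Degrees (1,1,1) ⇒ d ≤ 2.
Match coefficients ⇒ f(k) = k*(k - 9)/16.
So s_k = (B(k−1)f/C)·t_k = (k*(k - 9)*(k + 5)/(8*(2*k - 3)))·t_k = k*(k - 9)/(4*(k + 3)*(k + 4)).
Check: Δs_k = 2*(2*k - 3)/(k**3 + 12*k**2 + 47*k + 60). ✓
Telescope: S(n) = s_(n+1) − s_(1) = (n**2 - 7*n - 8)/(4*(n**2 + 9*n + 20)) − (-1/10) = n*(7*n - 17)/(20*(n**2 + 9*n + 20)).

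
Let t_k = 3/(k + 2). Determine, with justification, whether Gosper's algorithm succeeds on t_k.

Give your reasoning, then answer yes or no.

No — t_k has no hypergeometric antidifference.

Step 1: r(k) = (k + 2)/(k + 3).
So A=k + 2 and B=k + 3, with C=1.
Need (k + 2)·f(k+1) − (k + 2)·f(k) = 1.
Degrees (1,1,0) ⇒ d ≤ 0.
f = c0 ⇒ A·f(k+1) − B(k−1)·f(k) − C = -1. The system {-1 = 0} is inconsistent; no antidifference.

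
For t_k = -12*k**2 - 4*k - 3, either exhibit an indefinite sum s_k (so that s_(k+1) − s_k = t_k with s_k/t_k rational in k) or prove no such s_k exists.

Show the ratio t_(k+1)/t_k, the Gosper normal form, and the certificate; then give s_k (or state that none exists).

s_k = k*(-4*k**2 + 4*k - 3)

Ratio r(k) = (12*k**2 + 28*k + 19)/(12*k**2 + 4*k + 3).
Take A(k)=1, B(k)=1, C(k)=k**2 + k/3 + 1/4.
Need (1)·f(k+1) − (1)·f(k) = k**2 + k/3 + 1/4.
From deg A=0, deg B=0, deg C=2: d=3.
Solve for f: f(k) = k*(4*k**2 - 4*k + 3)/12 (degree 3 ≤ 3).
Certificate R = B(k−1)f/C = k*(4*k**2 - 4*k + 3)/(12*k**2 + 4*k + 3) gives s_k = k*(-4*k**2 + 4*k - 3).
Check: Δs_k = -12*k**2 - 4*k - 3. ✓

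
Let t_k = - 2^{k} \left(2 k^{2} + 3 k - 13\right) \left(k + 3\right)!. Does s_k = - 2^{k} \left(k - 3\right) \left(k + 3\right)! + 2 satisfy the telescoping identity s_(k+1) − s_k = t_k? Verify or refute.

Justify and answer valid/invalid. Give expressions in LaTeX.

s_(k+1) = -2**(k + 1)*(k - 2)*factorial(k + 4) + 2
s_(k+1) − s_k = -2**k*(2*k**2 + 3*k - 13)*factorial(k + 3)
(s_(k+1) − s_k) − t_k = 0

valid; difference matches t_k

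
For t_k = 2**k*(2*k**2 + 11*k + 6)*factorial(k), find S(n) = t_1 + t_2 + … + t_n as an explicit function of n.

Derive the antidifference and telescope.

The ratio is 2*(2*k**3 + 17*k**2 + 34*k + 19)/(2*k**2 + 11*k + 6).
Normal form (A,B,C) = (2*k + 2, 1, k**2 + 11*k/2 + 3).
Set up (2*k + 2)·f(k+1) − (1)·f(k) − (k**2 + 11*k/2 + 3) = 0.
Degrees (1,0,2) ⇒ d ≤ 1.
Coefficient equations give f(k) = (k + 4)/2.
Get s_k = R·t_k = 2**k*(k + 4)*factorial(k) with R(k) = B(k−1)f(k)/C(k) = (k + 4)/(2*k**2 + 11*k + 6).
Δs = 2**k*(2*k**2 + 11*k + 6)*factorial(k), as required.
s_(n+1) = 2**(n + 1)*(n + 5)*factorial(n + 1) and s_(1) = 10, so S(n) = 2*2**n*n**2*factorial(n) + 12*2**n*n*factorial(n) + 10*2**n*factorial(n) - 10.

S(n) = 2*2**n*n**2*factorial(n) + 12*2**n*n*factorial(n) + 10*2**n*factorial(n) - 10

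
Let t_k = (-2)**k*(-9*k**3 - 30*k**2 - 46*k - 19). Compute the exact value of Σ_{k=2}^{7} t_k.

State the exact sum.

Ratio r(k) = 2*(-9*k**3 - 57*k**2 - 133*k - 104)/(9*k**3 + 30*k**2 + 46*k + 19).
Gosper form: A/B · C(k+1)/C(k) with A=-2, B=1, C=k**3 + 10*k**2/3 + 46*k/9 + 19/9.
f must satisfy (-2)·f(k+1) − (1)·f(k) = k**3 + 10*k**2/3 + 46*k/9 + 19/9.
From deg A=0, deg B=0, deg C=3: d=3.
Solve for f: f(k) = -(3*k**3 + 4*k**2 + 4*k - 1)/9 (degree 3 ≤ 3).
Get s_k = R·t_k = (-2)**k*(3*k**3 + 4*k**2 + 4*k - 1) with R(k) = B(k−1)f(k)/C(k) = -(3*k**3 + 4*k**2 + 4*k - 1)/(9*k**3 + 30*k**2 + 46*k + 19).
Δs = (-2)**k*(-9*k**3 - 30*k**2 - 46*k - 19), as required.
Evaluate s at k=8 and k=2: 466688 and 188; difference 466500.

Σ = 466500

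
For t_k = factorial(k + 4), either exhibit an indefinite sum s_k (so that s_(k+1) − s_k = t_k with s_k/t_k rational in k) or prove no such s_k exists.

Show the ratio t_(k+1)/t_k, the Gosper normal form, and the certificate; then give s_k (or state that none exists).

Step 1: r(k) = k + 5.
Factor: A=k + 5; B=1; C=1.
f must satisfy (k + 5)·f(k+1) − (1)·f(k) = 1.
From deg A=1, deg B=0, deg C=0: d=-1.
Bound -1 < 0, so the key equation has no polynomial solution.

none (Gosper's algorithm certifies no s_k)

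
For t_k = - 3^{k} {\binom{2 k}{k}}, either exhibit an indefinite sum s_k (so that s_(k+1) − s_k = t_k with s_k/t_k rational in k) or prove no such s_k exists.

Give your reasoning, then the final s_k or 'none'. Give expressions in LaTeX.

Ratio r(k) = 6*(2*k + 1)/(k + 1).
Normal form (A,B,C) = (12*k + 6, k + 1, 1).
Solve (12*k + 6)·f(k+1) − (k)·f(k) = 1.
d = -1 from the (1,1,0) case.
Negative degree bound (-1): no f exists, t_k not Gosper-summable.

none (Gosper's algorithm certifies no s_k)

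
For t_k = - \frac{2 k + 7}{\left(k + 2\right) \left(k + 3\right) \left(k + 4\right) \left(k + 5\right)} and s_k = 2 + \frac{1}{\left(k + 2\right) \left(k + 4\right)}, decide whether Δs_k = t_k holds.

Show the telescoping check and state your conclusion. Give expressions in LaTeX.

Valid: the claim telescopes to t_k.

s_(k+1) = 2 + 1/((k + 3)*(k + 5))
s_(k+1) − s_k = (-2*k - 7)/(k**4 + 14*k**3 + 71*k**2 + 154*k + 120)
(s_(k+1) − s_k) − t_k = 0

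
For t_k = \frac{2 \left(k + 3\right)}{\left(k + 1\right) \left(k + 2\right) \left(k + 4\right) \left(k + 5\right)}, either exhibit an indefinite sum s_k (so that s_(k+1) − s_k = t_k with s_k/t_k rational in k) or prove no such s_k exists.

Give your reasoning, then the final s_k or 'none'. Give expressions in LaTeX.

s_k = \frac{k \left(k + 5\right)}{4 \left(k^{2} + 5 k + 4\right)}

Ratio r(k) = (k + 1)*(k + 4)**2/((k + 3)**2*(k + 6)).
Take A(k)=k + 1, B(k)=k + 6, C(k)=k**2 + 6*k + 9.
Set up (k + 1)·f(k+1) − (k + 5)·f(k) − (k**2 + 6*k + 9) = 0.
deg f ≤ 4 (via 1,1,2).
Solve for f: f(k) = k*(k + 2)*(k + 3)*(k + 5)/8 (degree 4 ≤ 4).
R(k) = B(k−1)·f(k)/C(k) = k*(k + 2)*(k + 5)**2/(8*(k + 3)); s_k = R·t_k = k*(k + 5)/(4*(k**2 + 5*k + 4)).
Δs = 2*(k + 3)/(k**4 + 12*k**3 + 49*k**2 + 78*k + 40), as required.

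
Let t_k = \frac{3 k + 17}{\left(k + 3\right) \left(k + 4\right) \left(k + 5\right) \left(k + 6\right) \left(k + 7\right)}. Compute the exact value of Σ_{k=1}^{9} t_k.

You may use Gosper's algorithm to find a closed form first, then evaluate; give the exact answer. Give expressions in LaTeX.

r(k) = (k + 3)*(3*k + 20)/((k + 8)*(3*k + 17)) after simplifying.
Factor: A=k + 3; B=k + 8; C=k + 17/3.
f must satisfy (k + 3)·f(k+1) − (k + 7)·f(k) = k + 17/3.
From deg A=1, deg B=1, deg C=1: d=4.
Match coefficients ⇒ f(k) = k*(k + 5)*(k**2 + 13*k + 54)/216.
Certificate R = B(k−1)f/C = k*(k + 5)*(k + 7)*(k**2 + 13*k + 54)/(72*(3*k + 17)) gives s_k = k*(k**2 + 13*k + 54)/(72*(k**3 + 13*k**2 + 54*k + 72)).
s_(k+1) − s_k = (3*k + 17)/(k**5 + 25*k**4 + 245*k**3 + 1175*k**2 + 2754*k + 2520) = t_k.
Sum = s_(10) − s_(1); s_(10) = 355/26208, s_(1) = 17/2520 ⇒ 99/14560.

Σ = 99/14560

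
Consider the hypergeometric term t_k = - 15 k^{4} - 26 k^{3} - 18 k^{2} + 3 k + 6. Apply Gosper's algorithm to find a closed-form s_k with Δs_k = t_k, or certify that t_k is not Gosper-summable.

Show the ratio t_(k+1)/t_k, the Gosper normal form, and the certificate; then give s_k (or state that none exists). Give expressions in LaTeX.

Ratio r(k) = (15*k**4 + 86*k**3 + 186*k**2 + 171*k + 50)/(15*k**4 + 26*k**3 + 18*k**2 - 3*k - 6).
Factor: A=1; B=1; C=k**4 + 26*k**3/15 + 6*k**2/5 - k/5 - 2/5.
Solve (1)·f(k+1) − (1)·f(k) = k**4 + 26*k**3/15 + 6*k**2/5 - k/5 - 2/5.
deg f ≤ 5 (via 0,0,4).
A polynomial solution: f(k) = k*(3*k**4 - k**3 - 2*k**2 - 4*k - 2)/15.
Certificate R = B(k−1)f/C = k*(3*k**4 - k**3 - 2*k**2 - 4*k - 2)/(15*k**4 + 26*k**3 + 18*k**2 - 3*k - 6) gives s_k = k*(-3*k**4 + k**3 + 2*k**2 + 4*k + 2).
Check: Δs_k = -15*k**4 - 26*k**3 - 18*k**2 + 3*k + 6. ✓

s_k = k \left(- 3 k^{4} + k^{3} + 2 k^{2} + 4 k + 2\right)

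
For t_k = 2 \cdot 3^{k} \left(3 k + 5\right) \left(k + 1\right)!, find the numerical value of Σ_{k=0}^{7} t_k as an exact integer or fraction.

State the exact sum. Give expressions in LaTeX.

Ratio r(k) = 3*(k + 2)*(3*k + 8)/(3*k + 5).
Normal form (A,B,C) = (3*k + 6, 1, k + 5/3).
Need (3*k + 6)·f(k+1) − (1)·f(k) = k + 5/3.
From deg A=1, deg B=0, deg C=1: d=0.
A polynomial solution: f(k) = 1/3.
Certificate R = B(k−1)f/C = 1/(3*k + 5) gives s_k = 2*3**k*factorial(k + 1).
s_(k+1) − s_k = 2*3**k*(3*k + 5)*factorial(k + 1) = t_k.
Sum = s_(8) − s_(0); s_(8) = 4761711360, s_(0) = 2 ⇒ 4761711358.

Σ = 4761711358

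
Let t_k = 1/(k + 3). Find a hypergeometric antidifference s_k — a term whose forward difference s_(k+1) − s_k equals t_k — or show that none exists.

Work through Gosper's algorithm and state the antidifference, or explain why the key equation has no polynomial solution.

no hypergeometric antidifference exists

Ratio r(k) = (k + 3)/(k + 4).
Take A(k)=k + 3, B(k)=k + 4, C(k)=1.
Need (k + 3)·f(k+1) − (k + 3)·f(k) = 1.
d = 0 from the (1,1,0) case.
Generic f = c0 gives residual -1; -1 = 0 cannot hold, so t_k is not Gosper-summable.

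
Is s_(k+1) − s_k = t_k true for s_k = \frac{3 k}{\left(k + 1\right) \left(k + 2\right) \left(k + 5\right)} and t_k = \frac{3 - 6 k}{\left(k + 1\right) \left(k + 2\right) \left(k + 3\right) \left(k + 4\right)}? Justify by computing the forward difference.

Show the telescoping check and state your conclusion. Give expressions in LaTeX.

s_(k+1) = 3*(k + 1)/((k + 2)*(k + 3)*(k + 6))
s_(k+1) − s_k = 3*(-2*k**2 - 7*k + 5)/(k**5 + 17*k**4 + 107*k**3 + 307*k**2 + 396*k + 180)
(s_(k+1) − s_k) − t_k = 6*(3*k**2 + 13*k - 5)/(k**6 + 21*k**5 + 175*k**4 + 735*k**3 + 1624*k**2 + 1764*k + 720)

Invalid: residual \frac{6 \left(3 k^{2} + 13 k - 5\right)}{k^{6} + 21 k^{5} + 175 k^{4} + 735 k^{3} + 1624 k^{2} + 1764 k + 720} ≠ 0.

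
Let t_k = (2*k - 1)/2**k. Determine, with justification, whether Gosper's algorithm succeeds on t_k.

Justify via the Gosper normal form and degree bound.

Step 1: r(k) = (2*k + 1)/(2*(2*k - 1)).
A = 1/2, B = 1, C = k - 1/2.
f must satisfy (1/2)·f(k+1) − (1)·f(k) = k - 1/2.
Bound: deg f ≤ 1.
Coefficient equations give f(k) = -2*k - 1.
Certificate R = B(k−1)f/C = -2*(2*k + 1)/(2*k - 1) gives s_k = 2*(-2*k - 1)/2**k.
Check: Δs_k = (2*k - 1)/2**k. ✓

Yes. s_k = 2*(-2*k - 1)/2**k.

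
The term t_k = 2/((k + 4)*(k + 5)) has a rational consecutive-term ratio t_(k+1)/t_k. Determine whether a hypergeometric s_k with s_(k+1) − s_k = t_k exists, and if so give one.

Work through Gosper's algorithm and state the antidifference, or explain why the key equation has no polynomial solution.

Ratio r(k) = (k + 4)/(k + 6).
A = k + 4, B = k + 6, C = 1.
f must satisfy (k + 4)·f(k+1) − (k + 5)·f(k) = 1.
d = 1 from the (1,1,0) case.
Solve for f: f(k) = k/4 (degree 1 ≤ 1).
Get s_k = R·t_k = k/(2*(k + 4)) with R(k) = B(k−1)f(k)/C(k) = k*(k + 5)/4.
Δs = 2/(k**2 + 9*k + 20), as required.

s_k = k/(2*(k + 4))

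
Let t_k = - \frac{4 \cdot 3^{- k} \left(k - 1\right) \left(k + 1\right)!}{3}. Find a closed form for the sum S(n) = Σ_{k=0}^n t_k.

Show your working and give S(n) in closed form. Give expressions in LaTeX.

Ratio r(k) = k*(k + 2)/(3*(k - 1)).
So A=k/3 + 2/3 and B=1, with C=k - 1.
Need (k/3 + 2/3)·f(k+1) − (1)·f(k) = k - 1.
Bound: deg f ≤ 0.
A polynomial solution: f(k) = 3.
So s_k = (B(k−1)f/C)·t_k = (3/(k - 1))·t_k = -4*factorial(k + 1)/3**k.
Check: Δs_k = -4*(k - 1)*factorial(k + 1)/(3*3**k). ✓
Σ_(k=0)^n t_k = s_(n+1) − s_(0) = (-4*3**(-n - 1)*factorial(n + 2)) − (-4), i.e. 4 - 4*factorial(n + 2)/(3*3**n).

S(n) = 4 - \frac{4 \cdot 3^{- n} \left(n + 2\right)!}{3}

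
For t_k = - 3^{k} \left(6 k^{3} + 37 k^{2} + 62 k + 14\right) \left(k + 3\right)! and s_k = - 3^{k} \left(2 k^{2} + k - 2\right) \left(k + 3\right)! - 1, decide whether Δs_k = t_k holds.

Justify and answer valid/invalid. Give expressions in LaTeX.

Valid — Δs_k = t_k.

s_(k+1) = -3**(k + 1)*(k + 2*(k + 1)**2 - 1)*factorial(k + 4) - 1
s_(k+1) − s_k = -3**k*(6*k**3 + 37*k**2 + 62*k + 14)*factorial(k + 3)
(s_(k+1) − s_k) − t_k = 0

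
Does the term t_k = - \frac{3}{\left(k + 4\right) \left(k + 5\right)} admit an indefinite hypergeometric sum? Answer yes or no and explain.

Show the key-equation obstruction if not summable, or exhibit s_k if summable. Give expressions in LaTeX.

r(k) = (k + 4)/(k + 6) after simplifying.
Normal form (A,B,C) = (k + 4, k + 6, 1).
f must satisfy (k + 4)·f(k+1) − (k + 5)·f(k) = 1.
deg f ≤ 1 (via 1,1,0).
Solve for f: f(k) = k/4 (degree 1 ≤ 1).
R(k) = B(k−1)·f(k)/C(k) = k*(k + 5)/4; s_k = R·t_k = -3*k/(4*k + 16).
Check: Δs_k = -3/(k**2 + 9*k + 20). ✓

Yes. s_k = - \frac{3 k}{4 k + 16}.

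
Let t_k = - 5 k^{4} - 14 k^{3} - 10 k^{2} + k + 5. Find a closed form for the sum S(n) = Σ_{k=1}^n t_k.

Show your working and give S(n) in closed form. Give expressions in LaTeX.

S(n) = n \left(- n^{4} - 6 n^{3} - 12 n^{2} - 8 n + 4\right)

t_(k+1)/t_k = (5*k**4 + 34*k**3 + 82*k**2 + 81*k + 23)/(5*k**4 + 14*k**3 + 10*k**2 - k - 5).
So A=1 and B=1, with C=k**4 + 14*k**3/5 + 2*k**2 - k/5 - 1.
f must satisfy (1)·f(k+1) − (1)·f(k) = k**4 + 14*k**3/5 + 2*k**2 - k/5 - 1.
Bound: deg f ≤ 5.
A polynomial solution: f(k) = k*(k**4 + k**3 - 2*k**2 - 2*k - 3)/5.
So s_k = (B(k−1)f/C)·t_k = (k*(k**4 + k**3 - 2*k**2 - 2*k - 3)/(5*k**4 + 14*k**3 + 10*k**2 - k - 5))·t_k = k*(-k**4 - k**3 + 2*k**2 + 2*k + 3).
Check: Δs_k = -5*k**4 - 14*k**3 - 10*k**2 + k + 5. ✓
s_(n+1) = -n**5 - 6*n**4 - 12*n**3 - 8*n**2 + 4*n + 5 and s_(1) = 5, so S(n) = n*(-n**4 - 6*n**3 - 12*n**2 - 8*n + 4).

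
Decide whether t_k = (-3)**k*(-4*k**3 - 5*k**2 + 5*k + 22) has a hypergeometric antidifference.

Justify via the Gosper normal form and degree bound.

t_(k+1)/t_k = 3*(-4*k**3 - 17*k**2 - 17*k + 18)/(4*k**3 + 5*k**2 - 5*k - 22).
Gosper form: A/B · C(k+1)/C(k) with A=-3, B=1, C=k**3 + 5*k**2/4 - 5*k/4 - 11/2.
f must satisfy (-3)·f(k+1) − (1)·f(k) = k**3 + 5*k**2/4 - 5*k/4 - 11/2.
d = 3 from the (0,0,3) case.
A polynomial solution: f(k) = -(k**3 - k**2 - 2*k - 4)/4.
So s_k = (B(k−1)f/C)·t_k = (-(k**3 - k**2 - 2*k - 4)/(4*k**3 + 5*k**2 - 5*k - 22))·t_k = (-3)**k*(k**3 - k**2 - 2*k - 4).
Verify: (-3)**k*(-4*k**3 - 5*k**2 + 5*k + 22) matches t_k.

Yes. s_k = (-3)**k*(k**3 - k**2 - 2*k - 4).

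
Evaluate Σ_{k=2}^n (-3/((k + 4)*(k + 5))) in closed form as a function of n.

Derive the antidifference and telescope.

S(n) = (1 - n)/(2*(n + 5))

Step 1: r(k) = (k + 4)/(k + 6).
A = k + 4, B = k + 6, C = 1.
Key eq: (k + 4)·f(k+1) = (k + 5)·f(k) + (1).
Bound: deg f ≤ 1.
A polynomial solution: f(k) = k/4.
Certificate R = B(k−1)f/C = k*(k + 5)/4 gives s_k = -3*k/(4*k + 16).
Verify: -3/(k**2 + 9*k + 20) matches t_k.
s_(n+1) = 3*(-n - 1)/(4*(n + 5)) and s_(2) = -1/4, so S(n) = (1 - n)/(2*(n + 5)).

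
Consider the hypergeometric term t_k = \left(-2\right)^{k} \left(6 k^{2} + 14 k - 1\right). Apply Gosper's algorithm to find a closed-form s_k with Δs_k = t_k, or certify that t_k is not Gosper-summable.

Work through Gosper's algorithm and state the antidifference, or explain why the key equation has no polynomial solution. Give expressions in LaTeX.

t_(k+1)/t_k = 2*(-6*k**2 - 26*k - 19)/(6*k**2 + 14*k - 1).
Normal form (A,B,C) = (-2, 1, k**2 + 7*k/3 - 1/6).
Key eq: (-2)·f(k+1) = (1)·f(k) + (k**2 + 7*k/3 - 1/6).
Degrees (0,0,2) ⇒ d ≤ 2.
Coefficient equations give f(k) = -(2*k**2 + 2*k - 3)/6.
Get s_k = R·t_k = (-2)**k*(-2*k**2 - 2*k + 3) with R(k) = B(k−1)f(k)/C(k) = -(2*k**2 + 2*k - 3)/(6*k**2 + 14*k - 1).
Δs = (-2)**k*(6*k**2 + 14*k - 1), as required.

s_k = \left(-2\right)^{k} \left(- 2 k^{2} - 2 k + 3\right)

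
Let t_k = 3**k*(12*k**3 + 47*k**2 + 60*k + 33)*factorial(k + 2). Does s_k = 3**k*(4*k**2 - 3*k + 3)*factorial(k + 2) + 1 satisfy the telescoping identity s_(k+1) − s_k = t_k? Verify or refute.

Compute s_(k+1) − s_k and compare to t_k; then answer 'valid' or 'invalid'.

s_(k+1) = -3**(k + 1)*(3*k - 4*(k + 1)**2)*factorial(k + 3) + 1
s_(k+1) − s_k = 3**k*(12*k**3 + 47*k**2 + 60*k + 33)*factorial(k + 2)
(s_(k+1) − s_k) − t_k = 0

valid (s_(k+1) − s_k reduces to t_k)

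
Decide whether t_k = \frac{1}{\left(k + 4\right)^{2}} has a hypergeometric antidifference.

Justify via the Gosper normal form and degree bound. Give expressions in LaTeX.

No — key equation has no polynomial f.

Step 1: r(k) = (k + 4)**2/(k + 5)**2.
Take A(k)=k**2 + 8*k + 16, B(k)=k**2 + 10*k + 25, C(k)=1.
Set up (k**2 + 8*k + 16)·f(k+1) − (k**2 + 8*k + 16)·f(k) − (1) = 0.
From deg A=2, deg B=2, deg C=0: d=0.
f = c0 ⇒ A·f(k+1) − B(k−1)·f(k) − C = -1. The system {-1 = 0} is inconsistent; no antidifference.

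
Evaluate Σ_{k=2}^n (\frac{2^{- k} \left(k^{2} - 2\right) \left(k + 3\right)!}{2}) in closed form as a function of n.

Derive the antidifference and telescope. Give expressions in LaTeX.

S(n) = 30 + \frac{2^{- n} n \left(n + 4\right)!}{2} - 2^{- n} \left(n + 4\right)!

r(k) = (k + 4)*((k + 1)**2 - 2)/(2*(k**2 - 2)) after simplifying.
Factor: A=k/2 + 2; B=1; C=k**2 - 2.
Solve (k/2 + 2)·f(k+1) − (1)·f(k) = k**2 - 2.
Bound: deg f ≤ 1.
Match coefficients ⇒ f(k) = 2*(k - 3).
Certificate R = B(k−1)f/C = 2*(k - 3)/(k**2 - 2) gives s_k = (k - 3)*factorial(k + 3)/2**k.
Check: Δs_k = (k**2 - 2)*factorial(k + 3)/(2*2**k). ✓
Evaluate: s_(n+1) = 2**(-n - 1)*(n - 2)*factorial(n + 4); subtract s_(2) = -30 ⇒ S(n) = 30 + n*factorial(n + 4)/(2*2**n) - factorial(n + 4)/2**n.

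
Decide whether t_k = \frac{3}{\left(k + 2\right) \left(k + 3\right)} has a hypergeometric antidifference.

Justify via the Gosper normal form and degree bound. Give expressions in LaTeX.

The ratio is (k + 2)/(k + 4).
Factor: A=k + 2; B=k + 4; C=1.
Solve (k + 2)·f(k+1) − (k + 3)·f(k) = 1.
Degrees (1,1,0) ⇒ d ≤ 1.
Solving with deg f ≤ 1: f(k) = k/2.
Certificate R = B(k−1)f/C = k*(k + 3)/2 gives s_k = 3*k/(2*(k + 2)).
Check: Δs_k = 3/(k**2 + 5*k + 6). ✓

Yes. s_k = \frac{3 k}{2 \left(k + 2\right)}.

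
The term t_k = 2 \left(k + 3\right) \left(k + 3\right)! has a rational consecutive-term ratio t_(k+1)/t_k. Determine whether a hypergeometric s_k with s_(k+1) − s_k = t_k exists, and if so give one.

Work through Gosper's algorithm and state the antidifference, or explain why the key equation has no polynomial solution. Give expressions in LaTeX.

s_k = 2 \left(k + 3\right)!

The ratio is (k + 4)**2/(k + 3).
Take A(k)=k + 4, B(k)=1, C(k)=k + 3.
Key eq: (k + 4)·f(k+1) = (1)·f(k) + (k + 3).
Degrees (1,0,1) ⇒ d ≤ 0.
Coefficient equations give f(k) = 1.
Certificate R = B(k−1)f/C = 1/(k + 3) gives s_k = 2*factorial(k + 3).
Verify: 2*(k + 3)*factorial(k + 3) matches t_k.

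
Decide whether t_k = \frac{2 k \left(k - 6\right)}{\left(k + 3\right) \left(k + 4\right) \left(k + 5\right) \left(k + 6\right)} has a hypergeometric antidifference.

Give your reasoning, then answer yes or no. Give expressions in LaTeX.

Yes. s_k = \frac{k \left(k^{2} - 28 k + 27\right)}{20 \left(k + 3\right) \left(k + 4\right) \left(k + 5\right)}.

t_(k+1)/t_k = (k - 5)*(k + 1)*(k + 3)/(k*(k - 6)*(k + 7)).
Take A(k)=k + 3, B(k)=k + 7, C(k)=k**2 - 6*k.
Solve (k + 3)·f(k+1) − (k + 6)·f(k) = k**2 - 6*k.
Degrees (1,1,2) ⇒ d ≤ 3.
Solve for f: f(k) = k*(k - 27)*(k - 1)/40 (degree 3 ≤ 3).
Then R = B(k−1)f/C = (k - 27)*(k - 1)*(k + 6)/(40*(k - 6)), so s_k = R(k)·t_k = k*(k**2 - 28*k + 27)/(20*(k + 3)*(k + 4)*(k + 5)).
Verify: 2*k*(k - 6)/(k**4 + 18*k**3 + 119*k**2 + 342*k + 360) matches t_k.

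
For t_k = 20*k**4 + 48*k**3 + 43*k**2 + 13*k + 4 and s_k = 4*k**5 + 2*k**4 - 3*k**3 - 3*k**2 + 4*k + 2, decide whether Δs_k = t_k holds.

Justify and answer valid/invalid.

s_(k+1) = 4*k**5 + 22*k**4 + 45*k**3 + 40*k**2 + 17*k + 6
s_(k+1) − s_k = 20*k**4 + 48*k**3 + 43*k**2 + 13*k + 4
(s_(k+1) − s_k) − t_k = 0

valid (s_(k+1) − s_k reduces to t_k)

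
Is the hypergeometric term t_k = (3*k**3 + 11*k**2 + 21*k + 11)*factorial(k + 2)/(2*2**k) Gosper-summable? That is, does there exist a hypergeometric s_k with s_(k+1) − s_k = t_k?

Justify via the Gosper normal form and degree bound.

r(k) = (3*k**4 + 29*k**3 + 112*k**2 + 202*k + 138)/(2*(3*k**3 + 11*k**2 + 21*k + 11)) after simplifying.
Factor: A=k/2 + 3/2; B=1; C=k**3 + 11*k**2/3 + 7*k + 11/3.
Need (k/2 + 3/2)·f(k+1) − (1)·f(k) = k**3 + 11*k**2/3 + 7*k + 11/3.
d = 2 from the (1,0,3) case.
Coefficient equations give f(k) = 2*(3*k**2 + 2*k - 4)/3.
Certificate R = B(k−1)f/C = 2*(3*k**2 + 2*k - 4)/(3*k**3 + 11*k**2 + 21*k + 11) gives s_k = (3*k**2 + 2*k - 4)*factorial(k + 2)/2**k.
Verify: (3*k**3 + 11*k**2 + 21*k + 11)*factorial(k + 2)/(2*2**k) matches t_k.

Yes. s_k = (3*k**2 + 2*k - 4)*factorial(k + 2)/2**k.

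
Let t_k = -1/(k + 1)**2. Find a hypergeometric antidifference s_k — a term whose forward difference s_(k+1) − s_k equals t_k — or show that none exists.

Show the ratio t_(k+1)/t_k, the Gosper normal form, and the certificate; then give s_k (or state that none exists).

no hypergeometric antidifference exists

r(k) = (k + 1)**2/(k + 2)**2 after simplifying.
So A=k**2 + 2*k + 1 and B=k**2 + 4*k + 4, with C=1.
Solve (k**2 + 2*k + 1)·f(k+1) − (k**2 + 2*k + 1)·f(k) = 1.
From deg A=2, deg B=2, deg C=0: d=0.
Put f(k) = c0: A·f(k+1) − B(k−1)·f(k) − C = -1; need -1 = 0 — inconsistent ⇒ no f, not summable.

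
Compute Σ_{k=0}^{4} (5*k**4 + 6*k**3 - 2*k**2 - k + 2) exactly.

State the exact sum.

Σ = 2310

Step 1: r(k) = (5*k**4 + 26*k**3 + 46*k**2 + 33*k + 10)/(5*k**4 + 6*k**3 - 2*k**2 - k + 2).
A = 1, B = 1, C = k**4 + 6*k**3/5 - 2*k**2/5 - k/5 + 2/5.
f must satisfy (1)·f(k+1) − (1)·f(k) = k**4 + 6*k**3/5 - 2*k**2/5 - k/5 + 2/5.
deg f ≤ 5 (via 0,0,4).
A polynomial solution: f(k) = k*(k + 1)*(k**3 - 2*k**2 + 2)/5.
Get s_k = R·t_k = k*(k**4 - k**3 - 2*k**2 + 2*k + 2) with R(k) = B(k−1)f(k)/C(k) = k*(k**3 - 2*k**2 + 2)/(5*k**3 + k**2 - 3*k + 2).
Check: Δs_k = 5*k**4 + 6*k**3 - 2*k**2 - k + 2. ✓
Evaluate s at k=5 and k=0: 2310 and 0; difference 2310.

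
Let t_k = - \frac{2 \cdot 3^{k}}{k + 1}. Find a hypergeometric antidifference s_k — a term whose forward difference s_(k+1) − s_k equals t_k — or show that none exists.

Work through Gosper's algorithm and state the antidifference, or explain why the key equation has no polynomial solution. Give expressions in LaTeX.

none (Gosper's algorithm certifies no s_k)

r(k) = 3*(k + 1)/(k + 2) after simplifying.
Take A(k)=3*k + 3, B(k)=k + 2, C(k)=1.
Set up (3*k + 3)·f(k+1) − (k + 1)·f(k) − (1) = 0.
Degrees (1,1,0) ⇒ d ≤ -1.
Negative degree bound (-1): no f exists, t_k not Gosper-summable.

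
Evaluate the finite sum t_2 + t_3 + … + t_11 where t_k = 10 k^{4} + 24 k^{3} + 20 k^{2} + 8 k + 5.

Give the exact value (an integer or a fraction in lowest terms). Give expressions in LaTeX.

Σ = 514920

Compute t_(k+1)/t_k: get (10*k**4 + 64*k**3 + 152*k**2 + 160*k + 67)/(10*k**4 + 24*k**3 + 20*k**2 + 8*k + 5).
Factor: A=1; B=1; C=k**4 + 12*k**3/5 + 2*k**2 + 4*k/5 + 1/2.
Need (1)·f(k+1) − (1)·f(k) = k**4 + 12*k**3/5 + 2*k**2 + 4*k/5 + 1/2.
deg f ≤ 5 (via 0,0,4).
A polynomial solution: f(k) = k*(2*k**4 + k**3 - 2*k**2 + 4)/10.
So s_k = (B(k−1)f/C)·t_k = (k*(2*k**4 + k**3 - 2*k**2 + 4)/(10*k**4 + 24*k**3 + 20*k**2 + 8*k + 5))·t_k = k*(2*k**4 + k**3 - 2*k**2 + 4).
Verify: 10*k**4 + 24*k**3 + 20*k**2 + 8*k + 5 matches t_k.
Sum = s_(12) − s_(2); s_(12) = 514992, s_(2) = 72 ⇒ 514920.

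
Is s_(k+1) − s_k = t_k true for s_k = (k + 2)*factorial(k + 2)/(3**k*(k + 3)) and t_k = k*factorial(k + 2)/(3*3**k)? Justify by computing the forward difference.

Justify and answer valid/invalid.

s_(k+1) = (k + 3)*factorial(k + 3)/(3*3**k*(k + 4))
s_(k+1) − s_k = (k**3 + 6*k**2 + 9*k + 3)*factorial(k + 2)/(3*3**k*(k + 3)*(k + 4))
(s_(k+1) − s_k) − t_k = -(k**2 + 3*k - 3)*factorial(k + 2)/(3*3**k*(k + 3)*(k + 4))

Invalid: residual -(k**2 + 3*k - 3)*factorial(k + 2)/(3*3**k*(k + 3)*(k + 4)) ≠ 0.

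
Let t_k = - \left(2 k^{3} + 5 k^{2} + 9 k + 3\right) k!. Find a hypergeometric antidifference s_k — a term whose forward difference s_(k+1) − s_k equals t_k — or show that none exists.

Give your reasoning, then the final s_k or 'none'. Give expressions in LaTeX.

s_k = - \left(2 k^{2} + k + 2\right) k!

Ratio r(k) = (2*k**4 + 13*k**3 + 36*k**2 + 44*k + 19)/(2*k**3 + 5*k**2 + 9*k + 3).
Normal form (A,B,C) = (k + 1, 1, k**3 + 5*k**2/2 + 9*k/2 + 3/2).
Set up (k + 1)·f(k+1) − (1)·f(k) − (k**3 + 5*k**2/2 + 9*k/2 + 3/2) = 0.
From deg A=1, deg B=0, deg C=3: d=2.
A polynomial solution: f(k) = (2*k**2 + k + 2)/2.
Then R = B(k−1)f/C = (2*k**2 + k + 2)/(2*k**3 + 5*k**2 + 9*k + 3), so s_k = R(k)·t_k = -(2*k**2 + k + 2)*factorial(k).
Δs = -(2*k**3 + 5*k**2 + 9*k + 3)*factorial(k), as required.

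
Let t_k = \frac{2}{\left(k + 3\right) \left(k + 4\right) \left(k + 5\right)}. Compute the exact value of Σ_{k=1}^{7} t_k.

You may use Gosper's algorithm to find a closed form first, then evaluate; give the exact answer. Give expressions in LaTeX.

r(k) = (k + 3)/(k + 6) after simplifying.
So A=k + 3 and B=k + 6, with C=1.
f must satisfy (k + 3)·f(k+1) − (k + 5)·f(k) = 1.
Bound: deg f ≤ 2.
Solve for f: f(k) = k*(k + 7)/24 (degree 2 ≤ 2).
Get s_k = R·t_k = k*(k + 7)/(12*(k + 3)*(k + 4)) with R(k) = B(k−1)f(k)/C(k) = k*(k + 5)*(k + 7)/24.
Check: Δs_k = 2/(k**3 + 12*k**2 + 47*k + 60). ✓
Telescoping: Σ = s_(8) − s_(1) = 5/66 − (1/30) = 7/165.

Σ = 7/165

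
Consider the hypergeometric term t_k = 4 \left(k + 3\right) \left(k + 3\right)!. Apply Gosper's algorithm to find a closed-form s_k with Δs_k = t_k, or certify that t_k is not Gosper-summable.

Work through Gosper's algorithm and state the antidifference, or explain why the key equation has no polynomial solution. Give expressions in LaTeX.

Ratio r(k) = (k + 4)**2/(k + 3).
So A=k + 4 and B=1, with C=k + 3.
Key eq: (k + 4)·f(k+1) = (1)·f(k) + (k + 3).
From deg A=1, deg B=0, deg C=1: d=0.
Match coefficients ⇒ f(k) = 1.
Certificate R = B(k−1)f/C = 1/(k + 3) gives s_k = 4*factorial(k + 3).
s_(k+1) − s_k = 4*(k + 3)*factorial(k + 3) = t_k.

s_k = 4 \left(k + 3\right)!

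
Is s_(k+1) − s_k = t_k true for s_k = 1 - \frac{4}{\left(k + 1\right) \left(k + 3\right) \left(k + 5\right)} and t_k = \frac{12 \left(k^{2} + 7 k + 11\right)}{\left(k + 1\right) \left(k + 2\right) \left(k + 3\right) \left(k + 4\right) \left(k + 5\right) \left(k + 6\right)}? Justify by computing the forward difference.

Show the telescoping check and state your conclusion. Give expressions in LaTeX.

valid (s_(k+1) − s_k reduces to t_k)

s_(k+1) = 1 - 4/((k + 2)*(k + 4)*(k + 6))
s_(k+1) − s_k = 12*(k**2 + 7*k + 11)/(k**6 + 21*k**5 + 175*k**4 + 735*k**3 + 1624*k**2 + 1764*k + 720)
(s_(k+1) − s_k) − t_k = 0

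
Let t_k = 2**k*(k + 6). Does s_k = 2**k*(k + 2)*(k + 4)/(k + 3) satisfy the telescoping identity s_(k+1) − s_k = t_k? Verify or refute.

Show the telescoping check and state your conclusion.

s_(k+1) = 2**(k + 1)*(k + 3)*(k + 5)/(k + 4)
s_(k+1) − s_k = 2**k*(k**3 + 12*k**2 + 46*k + 58)/(k**2 + 7*k + 12)
(s_(k+1) − s_k) − t_k = 2**k*(-k**2 - 8*k - 14)/(k**2 + 7*k + 12)

Invalid: residual 2**k*(-k**2 - 8*k - 14)/(k**2 + 7*k + 12) ≠ 0.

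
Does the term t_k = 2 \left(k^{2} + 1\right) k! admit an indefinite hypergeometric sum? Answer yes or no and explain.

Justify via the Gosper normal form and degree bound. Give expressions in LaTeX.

Compute t_(k+1)/t_k: get (k + 1)*((k + 1)**2 + 1)/(k**2 + 1).
Gosper form: A/B · C(k+1)/C(k) with A=k + 1, B=1, C=k**2 + 1.
f must satisfy (k + 1)·f(k+1) − (1)·f(k) = k**2 + 1.
deg f ≤ 1 (via 1,0,2).
A polynomial solution: f(k) = k - 1.
R(k) = B(k−1)·f(k)/C(k) = (k - 1)/(k**2 + 1); s_k = R·t_k = 2*(k - 1)*factorial(k).
s_(k+1) − s_k = 2*(k**2 + 1)*factorial(k) = t_k.

Yes. s_k = 2 \left(k - 1\right) k!.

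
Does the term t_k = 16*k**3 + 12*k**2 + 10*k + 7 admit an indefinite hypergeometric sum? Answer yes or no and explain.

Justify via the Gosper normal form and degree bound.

Yes. s_k = k*(4*k**3 - 4*k**2 + 3*k + 4).

t_(k+1)/t_k = (16*k**3 + 60*k**2 + 82*k + 45)/(16*k**3 + 12*k**2 + 10*k + 7).
Take A(k)=1, B(k)=1, C(k)=k**3 + 3*k**2/4 + 5*k/8 + 7/16.
f must satisfy (1)·f(k+1) − (1)·f(k) = k**3 + 3*k**2/4 + 5*k/8 + 7/16.
deg f ≤ 4 (via 0,0,3).
Solve for f: f(k) = k*(4*k**3 - 4*k**2 + 3*k + 4)/16 (degree 4 ≤ 4).
Then R = B(k−1)f/C = k*(4*k**3 - 4*k**2 + 3*k + 4)/(16*k**3 + 12*k**2 + 10*k + 7), so s_k = R(k)·t_k = k*(4*k**3 - 4*k**2 + 3*k + 4).
Verify: 16*k**3 + 12*k**2 + 10*k + 7 matches t_k.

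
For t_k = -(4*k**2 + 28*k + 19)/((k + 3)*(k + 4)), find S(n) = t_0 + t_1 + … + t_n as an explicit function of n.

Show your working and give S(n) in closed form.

Compute t_(k+1)/t_k: get (k + 3)*(28*k + 4*(k + 1)**2 + 47)/((k + 5)*(4*k**2 + 28*k + 19)).
Normal form (A,B,C) = (k + 3, k + 5, k**2 + 7*k + 19/4).
Solve (k + 3)·f(k+1) − (k + 4)·f(k) = k**2 + 7*k + 19/4.
From deg A=1, deg B=1, deg C=2: d=2.
Coefficient equations give f(k) = k*(12*k + 7)/12.
So s_k = (B(k−1)f/C)·t_k = (k*(k + 4)*(12*k + 7)/(3*(4*k**2 + 28*k + 19)))·t_k = k*(-12*k - 7)/(3*(k + 3)).
Δs = (-4*k**2 - 28*k - 19)/(k**2 + 7*k + 12), as required.
Telescope: S(n) = s_(n+1) − s_(0) = (-12*n**2 - 31*n - 19)/(3*(n + 4)) − (0) = (-12*n**2 - 31*n - 19)/(3*(n + 4)).

S(n) = (-12*n**2 - 31*n - 19)/(3*(n + 4))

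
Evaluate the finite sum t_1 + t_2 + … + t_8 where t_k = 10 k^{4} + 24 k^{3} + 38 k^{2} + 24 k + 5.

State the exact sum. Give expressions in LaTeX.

Compute t_(k+1)/t_k: get (10*k**4 + 64*k**3 + 170*k**2 + 212*k + 101)/(10*k**4 + 24*k**3 + 38*k**2 + 24*k + 5).
Normal form (A,B,C) = (1, 1, k**4 + 12*k**3/5 + 19*k**2/5 + 12*k/5 + 1/2).
f must satisfy (1)·f(k+1) − (1)·f(k) = k**4 + 12*k**3/5 + 19*k**2/5 + 12*k/5 + 1/2.
From deg A=0, deg B=0, deg C=4: d=5.
A polynomial solution: f(k) = k*(2*k**4 + k**3 + 4*k**2 - k - 1)/10.
Get s_k = R·t_k = k*(2*k**4 + k**3 + 4*k**2 - k - 1) with R(k) = B(k−1)f(k)/C(k) = k*(2*k**4 + k**3 + 4*k**2 - k - 1)/(10*k**4 + 24*k**3 + 38*k**2 + 24*k + 5).
s_(k+1) − s_k = 10*k**4 + 24*k**3 + 38*k**2 + 24*k + 5 = t_k.
Sum = s_(9) − s_(1); s_(9) = 127485, s_(1) = 5 ⇒ 127480.

Σ = 127480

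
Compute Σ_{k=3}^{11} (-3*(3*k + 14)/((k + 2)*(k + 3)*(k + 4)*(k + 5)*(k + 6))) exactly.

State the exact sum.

Σ = -111/9520

Compute t_(k+1)/t_k: get (k + 2)*(3*k + 17)/((k + 7)*(3*k + 14)).
Factor: A=k + 2; B=k + 7; C=k + 14/3.
Key eq: (k + 2)·f(k+1) = (k + 6)·f(k) + (k + 14/3).
Degrees (1,1,1) ⇒ d ≤ 4.
Match coefficients ⇒ f(k) = k*(k + 4)*(k**2 + 10*k + 31)/90.
Get s_k = R·t_k = k*(-k**2 - 10*k - 31)/(10*(k**3 + 10*k**2 + 31*k + 30)) with R(k) = B(k−1)f(k)/C(k) = k*(k + 4)*(k + 6)*(k**2 + 10*k + 31)/(30*(3*k + 14)).
Verify: 3*(-3*k - 14)/(k**5 + 20*k**4 + 155*k**3 + 580*k**2 + 1044*k + 720) matches t_k.
Telescoping: Σ = s_(12) − s_(3) = -59/595 − (-7/80) = -111/9520.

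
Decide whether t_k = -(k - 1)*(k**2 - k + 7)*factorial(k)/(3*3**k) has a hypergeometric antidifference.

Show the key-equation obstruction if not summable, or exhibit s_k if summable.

Yes. s_k = -(k**2 - 2*k + 3)*factorial(k)/3**k.

Compute t_(k+1)/t_k: get k*(k + 1)*(-k + (k + 1)**2 + 6)/(3*(k - 1)*(k**2 - k + 7)).
Take A(k)=k/3 + 1/3, B(k)=1, C(k)=k**3 - 2*k**2 + 8*k - 7.
Set up (k/3 + 1/3)·f(k+1) − (1)·f(k) − (k**3 - 2*k**2 + 8*k - 7) = 0.
From deg A=1, deg B=0, deg C=3: d=2.
Match coefficients ⇒ f(k) = 3*(k**2 - 2*k + 3).
Get s_k = R·t_k = -(k**2 - 2*k + 3)*factorial(k)/3**k with R(k) = B(k−1)f(k)/C(k) = 3*(k**2 - 2*k + 3)/((k - 1)*(k**2 - k + 7)).
Check: Δs_k = -(k - 1)*(k**2 - k + 7)*factorial(k)/(3*3**k). ✓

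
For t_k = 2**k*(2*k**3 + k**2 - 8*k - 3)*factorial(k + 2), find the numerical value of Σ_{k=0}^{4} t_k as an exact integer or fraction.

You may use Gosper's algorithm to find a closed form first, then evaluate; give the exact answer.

The ratio is 2*(2*k**4 + 13*k**3 + 21*k**2 - 8*k - 24)/(2*k**3 + k**2 - 8*k - 3).
Gosper form: A/B · C(k+1)/C(k) with A=2*k + 6, B=1, C=k**3 + k**2/2 - 4*k - 3/2.
f must satisfy (2*k + 6)·f(k+1) − (1)·f(k) = k**3 + k**2/2 - 4*k - 3/2.
Degrees (1,0,3) ⇒ d ≤ 2.
Solving with deg f ≤ 2: f(k) = (k - 3)*(k - 1)/2.
Then R = B(k−1)f/C = (k - 3)*(k - 1)/(2*k**3 + k**2 - 8*k - 3), so s_k = R(k)·t_k = 2**k*(k - 3)*(k - 1)*factorial(k + 2).
Verify: 2**k*(2*k**3 + k**2 - 8*k - 3)*factorial(k + 2) matches t_k.
Sum = s_(5) − s_(0); s_(5) = 1290240, s_(0) = 6 ⇒ 1290234.

Σ = 1290234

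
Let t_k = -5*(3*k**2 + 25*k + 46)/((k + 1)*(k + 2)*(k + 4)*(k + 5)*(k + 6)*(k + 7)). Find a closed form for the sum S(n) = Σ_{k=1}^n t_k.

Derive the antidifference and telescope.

The ratio is (k + 1)*(k + 4)*(25*k + 3*(k + 1)**2 + 71)/((k + 3)*(k + 8)*(3*k**2 + 25*k + 46)).
A = k + 1, B = k + 8, C = k**3 + 34*k**2/3 + 121*k/3 + 46.
Solve (k + 1)·f(k+1) − (k + 7)·f(k) = k**3 + 34*k**2/3 + 121*k/3 + 46.
Bound: deg f ≤ 6.
Solving with deg f ≤ 6: f(k) = k*(k + 2)*(k + 3)*(k + 5)*(k**2 + 11*k + 34)/72.
R(k) = B(k−1)·f(k)/C(k) = k*(k + 2)*(k + 5)*(k + 7)*(k**2 + 11*k + 34)/(24*(3*k**2 + 25*k + 46)); s_k = R·t_k = 5*k*(-k**2 - 11*k - 34)/(24*(k**3 + 11*k**2 + 34*k + 24)).
s_(k+1) − s_k = 5*(-3*k**2 - 25*k - 46)/(k**6 + 25*k**5 + 247*k**4 + 1219*k**3 + 3112*k**2 + 3796*k + 1680) = t_k.
Σ_(k=1)^n t_k = s_(n+1) − s_(1) = (5*(-n**3 - 14*n**2 - 59*n - 46)/(24*(n**3 + 14*n**2 + 59*n + 70))) − (-23/168), i.e. n*(-n**2 - 14*n - 59)/(14*(n**3 + 14*n**2 + 59*n + 70)).

S(n) = n*(-n**2 - 14*n - 59)/(14*(n**3 + 14*n**2 + 59*n + 70))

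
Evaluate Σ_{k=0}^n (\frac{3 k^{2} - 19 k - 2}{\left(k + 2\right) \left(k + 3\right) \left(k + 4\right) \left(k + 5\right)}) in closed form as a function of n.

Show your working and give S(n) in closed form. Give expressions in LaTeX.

The ratio is (k + 2)*(19*k - 3*(k + 1)**2 + 21)/((k + 6)*(-3*k**2 + 19*k + 2)).
Take A(k)=k + 2, B(k)=k + 6, C(k)=k**2 - 19*k/3 - 2/3.
Solve (k + 2)·f(k+1) − (k + 5)·f(k) = k**2 - 19*k/3 - 2/3.
deg f ≤ 3 (via 1,1,2).
A polynomial solution: f(k) = -k*(3*k - 2)/3.
Then R = B(k−1)f/C = -k*(k + 5)*(3*k - 2)/(3*k**2 - 19*k - 2), so s_k = R(k)·t_k = k*(2 - 3*k)/((k + 2)*(k + 3)*(k + 4)).
s_(k+1) − s_k = (3*k**2 - 19*k - 2)/(k**4 + 14*k**3 + 71*k**2 + 154*k + 120) = t_k.
Σ_(k=0)^n t_k = s_(n+1) − s_(0) = ((-3*n**2 - 4*n - 1)/(n**3 + 12*n**2 + 47*n + 60)) − (0), i.e. (-3*n**2 - 4*n - 1)/(n**3 + 12*n**2 + 47*n + 60).

S(n) = \frac{- 3 n^{2} - 4 n - 1}{n^{3} + 12 n^{2} + 47 n + 60}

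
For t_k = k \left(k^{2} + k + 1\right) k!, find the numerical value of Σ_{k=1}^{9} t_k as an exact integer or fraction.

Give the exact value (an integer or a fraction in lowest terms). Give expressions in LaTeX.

Σ = 322963201

Ratio r(k) = (k + 1)**2*(k + (k + 1)**2 + 2)/(k*(k**2 + k + 1)).
Normal form (A,B,C) = (k + 1, 1, k**3 + k**2 + k).
f must satisfy (k + 1)·f(k+1) − (1)·f(k) = k**3 + k**2 + k.
d = 2 from the (1,0,3) case.
Coefficient equations give f(k) = k**2 - k - 1.
R(k) = B(k−1)·f(k)/C(k) = (k**2 - k - 1)/(k*(k**2 + k + 1)); s_k = R·t_k = (k**2 - k - 1)*factorial(k).
Verify: k*(k**2 + k + 1)*factorial(k) matches t_k.
Evaluate s at k=10 and k=1: 322963200 and -1; difference 322963201.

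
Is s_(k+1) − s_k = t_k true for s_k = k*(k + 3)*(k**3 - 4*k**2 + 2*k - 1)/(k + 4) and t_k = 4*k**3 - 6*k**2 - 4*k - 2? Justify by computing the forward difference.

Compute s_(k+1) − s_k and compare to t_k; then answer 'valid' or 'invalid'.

Invalid: residual (-3*k**4 - 14*k**3 + 30*k**2 + 17*k + 8)/(k**2 + 9*k + 20) ≠ 0.

s_(k+1) = (k + 1)*(k + 4)*(2*k + (k + 1)**3 - 4*(k + 1)**2 + 1)/(k + 5)
s_(k+1) − s_k = (4*k**5 + 27*k**4 + 8*k**3 - 128*k**2 - 81*k - 32)/(k**2 + 9*k + 20)
(s_(k+1) − s_k) − t_k = (-3*k**4 - 14*k**3 + 30*k**2 + 17*k + 8)/(k**2 + 9*k + 20)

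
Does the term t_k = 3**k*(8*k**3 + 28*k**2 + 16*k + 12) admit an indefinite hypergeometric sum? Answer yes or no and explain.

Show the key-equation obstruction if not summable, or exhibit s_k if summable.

Yes. s_k = 3**k*(4*k**3 - 4*k**2 + 2*k + 3).

Compute t_(k+1)/t_k: get 3*(2*k**3 + 13*k**2 + 24*k + 16)/(2*k**3 + 7*k**2 + 4*k + 3).
A = 3, B = 1, C = k**3 + 7*k**2/2 + 2*k + 3/2.
Set up (3)·f(k+1) − (1)·f(k) − (k**3 + 7*k**2/2 + 2*k + 3/2) = 0.
From deg A=0, deg B=0, deg C=3: d=3.
Solving with deg f ≤ 3: f(k) = (4*k**3 - 4*k**2 + 2*k + 3)/8.
Certificate R = B(k−1)f/C = (4*k**3 - 4*k**2 + 2*k + 3)/(4*(k + 3)*(2*k**2 + k + 1)) gives s_k = 3**k*(4*k**3 - 4*k**2 + 2*k + 3).
Δs = 3**k*(8*k**3 + 28*k**2 + 16*k + 12), as required.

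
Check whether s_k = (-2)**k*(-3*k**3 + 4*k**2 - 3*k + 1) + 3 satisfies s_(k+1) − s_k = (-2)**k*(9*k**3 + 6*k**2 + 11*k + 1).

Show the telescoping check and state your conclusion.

Valid — Δs_k = t_k.

s_(k+1) = (-2)**(k + 1)*(-3*k - 3*(k + 1)**3 + 4*(k + 1)**2 - 2) + 3
s_(k+1) − s_k = (-2)**k*(9*k**3 + 6*k**2 + 11*k + 1)
(s_(k+1) − s_k) − t_k = 0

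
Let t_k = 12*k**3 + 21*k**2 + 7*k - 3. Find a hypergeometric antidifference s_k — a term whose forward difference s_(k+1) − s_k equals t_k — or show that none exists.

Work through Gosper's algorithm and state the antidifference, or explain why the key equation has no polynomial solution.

t_(k+1)/t_k = (12*k**3 + 57*k**2 + 85*k + 37)/(12*k**3 + 21*k**2 + 7*k - 3).
Take A(k)=1, B(k)=1, C(k)=k**3 + 7*k**2/4 + 7*k/12 - 1/4.
Set up (1)·f(k+1) − (1)·f(k) − (k**3 + 7*k**2/4 + 7*k/12 - 1/4) = 0.
d = 4 from the (0,0,3) case.
A polynomial solution: f(k) = k*(3*k**3 + k**2 - 4*k - 3)/12.
Then R = B(k−1)f/C = k*(3*k**3 + k**2 - 4*k - 3)/(12*k**3 + 21*k**2 + 7*k - 3), so s_k = R(k)·t_k = k*(3*k**3 + k**2 - 4*k - 3).
Δs = 12*k**3 + 21*k**2 + 7*k - 3, as required.

s_k = k*(3*k**3 + k**2 - 4*k - 3)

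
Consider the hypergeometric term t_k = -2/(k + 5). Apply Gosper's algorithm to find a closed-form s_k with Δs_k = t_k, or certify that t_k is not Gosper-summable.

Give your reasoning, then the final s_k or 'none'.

no hypergeometric antidifference exists

The ratio is (k + 5)/(k + 6).
Normal form (A,B,C) = (k + 5, k + 6, 1).
Solve (k + 5)·f(k+1) − (k + 5)·f(k) = 1.
deg f ≤ 0 (via 1,1,0).
Put f(k) = c0: A·f(k+1) − B(k−1)·f(k) − C = -1; need -1 = 0 — inconsistent ⇒ no f, not summable.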